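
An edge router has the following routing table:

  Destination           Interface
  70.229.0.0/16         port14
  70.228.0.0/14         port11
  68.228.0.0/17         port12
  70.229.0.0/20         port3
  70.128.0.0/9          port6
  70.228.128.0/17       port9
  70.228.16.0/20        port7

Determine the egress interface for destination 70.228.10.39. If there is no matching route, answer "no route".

Routes whose prefix contains 70.228.10.39:
  70.128.0.0/9 (70.128.0.0 - 70.255.255.255) -> port6
  70.228.0.0/14 (70.228.0.0 - 70.231.255.255) -> port11
More-specific entries that do NOT match:
  70.229.0.0/20 (70.229.0.0 - 70.229.15.255) does not contain 70.228.10.39
  70.228.16.0/20 (70.228.16.0 - 70.228.31.255) does not contain 70.228.10.39
  68.228.0.0/17 (68.228.0.0 - 68.228.127.255) does not contain 70.228.10.39
  70.228.128.0/17 (70.228.128.0 - 70.228.255.255) does not contain 70.228.10.39
  70.229.0.0/16 (70.229.0.0 - 70.229.255.255) does not contain 70.228.10.39
Longest matching prefix is /14 -> interface port11.

port11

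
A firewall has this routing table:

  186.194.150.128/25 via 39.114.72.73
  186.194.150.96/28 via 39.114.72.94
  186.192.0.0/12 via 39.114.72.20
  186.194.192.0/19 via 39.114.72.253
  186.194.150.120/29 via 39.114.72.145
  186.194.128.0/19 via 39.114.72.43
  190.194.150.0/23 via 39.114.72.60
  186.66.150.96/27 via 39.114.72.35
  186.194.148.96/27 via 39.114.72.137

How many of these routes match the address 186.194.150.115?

2

Prefixes containing 186.194.150.115:
  186.192.0.0/12 (186.192.0.0 - 186.207.255.255)
  186.194.128.0/19 (186.194.128.0 - 186.194.159.255)
Total matching entries: 2.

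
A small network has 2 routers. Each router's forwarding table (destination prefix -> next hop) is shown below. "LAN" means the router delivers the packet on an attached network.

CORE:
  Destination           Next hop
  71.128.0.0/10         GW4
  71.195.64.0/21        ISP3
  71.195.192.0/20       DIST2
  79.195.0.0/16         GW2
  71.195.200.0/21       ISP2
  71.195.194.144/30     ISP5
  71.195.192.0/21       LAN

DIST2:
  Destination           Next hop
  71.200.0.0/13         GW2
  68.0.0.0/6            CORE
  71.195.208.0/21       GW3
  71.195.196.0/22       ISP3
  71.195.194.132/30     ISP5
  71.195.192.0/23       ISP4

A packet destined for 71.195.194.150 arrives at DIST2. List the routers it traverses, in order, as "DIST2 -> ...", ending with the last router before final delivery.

At DIST2: longest match for 71.195.194.150 is 68.0.0.0/6 -> CORE
At CORE: longest match for 71.195.194.150 is 71.195.192.0/21 -> LAN

DIST2 -> CORE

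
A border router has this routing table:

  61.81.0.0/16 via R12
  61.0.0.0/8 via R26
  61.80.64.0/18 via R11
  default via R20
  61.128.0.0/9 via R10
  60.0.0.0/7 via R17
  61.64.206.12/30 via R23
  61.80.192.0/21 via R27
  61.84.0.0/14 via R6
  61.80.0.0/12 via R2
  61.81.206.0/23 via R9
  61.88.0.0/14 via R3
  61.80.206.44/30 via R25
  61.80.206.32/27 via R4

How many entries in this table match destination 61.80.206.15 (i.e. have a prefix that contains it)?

Prefixes containing 61.80.206.15:
  0.0.0.0/0 (default, matches everything)
  60.0.0.0/7 (60.0.0.0 - 61.255.255.255)
  61.0.0.0/8 (61.0.0.0 - 61.255.255.255)
  61.80.0.0/12 (61.80.0.0 - 61.95.255.255)
Total matching entries: 4.

4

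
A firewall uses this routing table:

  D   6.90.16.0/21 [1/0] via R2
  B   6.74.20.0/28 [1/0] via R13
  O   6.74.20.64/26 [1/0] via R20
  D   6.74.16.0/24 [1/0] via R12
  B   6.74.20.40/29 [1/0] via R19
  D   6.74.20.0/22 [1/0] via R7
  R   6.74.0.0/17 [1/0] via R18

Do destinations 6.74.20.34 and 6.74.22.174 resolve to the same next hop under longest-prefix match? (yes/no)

6.74.20.34: longest match 6.74.20.0/22 -> R7
6.74.22.174: longest match 6.74.20.0/22 -> R7

yes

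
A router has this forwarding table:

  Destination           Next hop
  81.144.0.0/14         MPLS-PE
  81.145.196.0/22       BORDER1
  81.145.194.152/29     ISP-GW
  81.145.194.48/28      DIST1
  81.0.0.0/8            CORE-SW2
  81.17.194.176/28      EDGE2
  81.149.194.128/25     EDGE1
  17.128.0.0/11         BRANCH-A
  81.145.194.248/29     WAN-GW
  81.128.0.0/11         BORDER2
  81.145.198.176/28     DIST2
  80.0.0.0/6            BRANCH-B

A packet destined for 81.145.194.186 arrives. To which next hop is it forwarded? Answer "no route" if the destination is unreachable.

MPLS-PE

Routes whose prefix contains 81.145.194.186:
  80.0.0.0/6 (80.0.0.0 - 83.255.255.255) -> BRANCH-B
  81.0.0.0/8 (81.0.0.0 - 81.255.255.255) -> CORE-SW2
  81.128.0.0/11 (81.128.0.0 - 81.159.255.255) -> BORDER2
  81.144.0.0/14 (81.144.0.0 - 81.147.255.255) -> MPLS-PE
More-specific entries that do NOT match:
  81.145.194.152/29 (81.145.194.152 - 81.145.194.159) does not contain 81.145.194.186
  81.145.194.248/29 (81.145.194.248 - 81.145.194.255) does not contain 81.145.194.186
  81.145.194.48/28 (81.145.194.48 - 81.145.194.63) does not contain 81.145.194.186
  81.17.194.176/28 (81.17.194.176 - 81.17.194.191) does not contain 81.145.194.186
  81.145.198.176/28 (81.145.198.176 - 81.145.198.191) does not contain 81.145.194.186
  81.149.194.128/25 (81.149.194.128 - 81.149.194.255) does not contain 81.145.194.186
  81.145.196.0/22 (81.145.196.0 - 81.145.199.255) does not contain 81.145.194.186
Longest matching prefix is /14 -> next hop MPLS-PE.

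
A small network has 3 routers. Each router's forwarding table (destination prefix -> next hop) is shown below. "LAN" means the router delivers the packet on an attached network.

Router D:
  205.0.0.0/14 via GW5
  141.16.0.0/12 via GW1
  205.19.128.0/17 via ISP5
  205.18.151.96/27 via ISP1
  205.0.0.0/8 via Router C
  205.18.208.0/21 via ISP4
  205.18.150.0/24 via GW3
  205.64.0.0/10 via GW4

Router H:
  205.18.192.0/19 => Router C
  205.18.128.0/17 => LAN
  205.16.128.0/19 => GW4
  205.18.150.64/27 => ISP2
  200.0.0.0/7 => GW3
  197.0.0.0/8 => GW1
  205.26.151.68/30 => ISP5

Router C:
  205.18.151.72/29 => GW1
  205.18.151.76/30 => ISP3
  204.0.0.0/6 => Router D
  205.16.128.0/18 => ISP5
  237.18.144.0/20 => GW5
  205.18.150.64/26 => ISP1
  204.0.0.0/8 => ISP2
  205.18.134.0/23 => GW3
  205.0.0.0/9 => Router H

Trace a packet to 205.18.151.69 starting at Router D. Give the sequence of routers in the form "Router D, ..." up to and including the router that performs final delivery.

Router D, Router C, Router H

At Router D: longest match for 205.18.151.69 is 205.0.0.0/8 -> Router C
At Router C: longest match for 205.18.151.69 is 205.0.0.0/9 -> Router H
At Router H: longest match for 205.18.151.69 is 205.18.128.0/17 -> LAN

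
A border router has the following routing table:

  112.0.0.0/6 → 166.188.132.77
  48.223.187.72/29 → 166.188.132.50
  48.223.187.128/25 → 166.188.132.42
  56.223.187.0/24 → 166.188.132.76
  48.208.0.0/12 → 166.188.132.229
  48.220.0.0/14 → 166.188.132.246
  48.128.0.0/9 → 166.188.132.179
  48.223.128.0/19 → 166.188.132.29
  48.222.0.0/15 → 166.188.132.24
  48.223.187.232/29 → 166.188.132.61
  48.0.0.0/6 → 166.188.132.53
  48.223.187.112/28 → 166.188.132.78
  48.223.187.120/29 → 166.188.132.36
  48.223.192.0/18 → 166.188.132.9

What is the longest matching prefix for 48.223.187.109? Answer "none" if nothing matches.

Entries matching 48.223.187.109:
  48.0.0.0/6 (48.0.0.0 - 51.255.255.255)
  48.128.0.0/9 (48.128.0.0 - 48.255.255.255)
  48.208.0.0/12 (48.208.0.0 - 48.223.255.255)
  48.220.0.0/14 (48.220.0.0 - 48.223.255.255)
  48.222.0.0/15 (48.222.0.0 - 48.223.255.255)
Most specific is 48.222.0.0/15.

48.222.0.0/15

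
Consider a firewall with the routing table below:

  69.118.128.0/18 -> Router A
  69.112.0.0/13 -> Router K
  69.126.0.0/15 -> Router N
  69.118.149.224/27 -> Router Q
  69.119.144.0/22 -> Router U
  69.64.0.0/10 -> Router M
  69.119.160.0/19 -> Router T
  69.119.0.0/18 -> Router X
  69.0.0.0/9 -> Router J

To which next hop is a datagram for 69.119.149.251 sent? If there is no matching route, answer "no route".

Router K

Routes whose prefix contains 69.119.149.251:
  69.0.0.0/9 (69.0.0.0 - 69.127.255.255) -> Router J
  69.64.0.0/10 (69.64.0.0 - 69.127.255.255) -> Router M
  69.112.0.0/13 (69.112.0.0 - 69.119.255.255) -> Router K
More-specific entries that do NOT match:
  69.118.149.224/27 (69.118.149.224 - 69.118.149.255) does not contain 69.119.149.251
  69.119.144.0/22 (69.119.144.0 - 69.119.147.255) does not contain 69.119.149.251
  69.119.160.0/19 (69.119.160.0 - 69.119.191.255) does not contain 69.119.149.251
  69.118.128.0/18 (69.118.128.0 - 69.118.191.255) does not contain 69.119.149.251
  69.119.0.0/18 (69.119.0.0 - 69.119.63.255) does not contain 69.119.149.251
  69.126.0.0/15 (69.126.0.0 - 69.127.255.255) does not contain 69.119.149.251
Longest matching prefix is /13 -> next hop Router K.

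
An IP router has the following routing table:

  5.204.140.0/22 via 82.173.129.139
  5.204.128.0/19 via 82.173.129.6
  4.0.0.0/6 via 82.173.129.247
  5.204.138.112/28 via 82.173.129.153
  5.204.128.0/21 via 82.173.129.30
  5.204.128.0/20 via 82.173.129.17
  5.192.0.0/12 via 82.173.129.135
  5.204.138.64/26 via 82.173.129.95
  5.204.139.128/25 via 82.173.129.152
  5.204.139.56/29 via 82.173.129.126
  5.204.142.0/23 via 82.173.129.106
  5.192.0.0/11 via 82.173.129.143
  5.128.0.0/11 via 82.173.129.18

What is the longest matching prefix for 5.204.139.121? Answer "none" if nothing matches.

5.204.128.0/20

Entries matching 5.204.139.121:
  4.0.0.0/6 (4.0.0.0 - 7.255.255.255)
  5.192.0.0/11 (5.192.0.0 - 5.223.255.255)
  5.192.0.0/12 (5.192.0.0 - 5.207.255.255)
  5.204.128.0/19 (5.204.128.0 - 5.204.159.255)
  5.204.128.0/20 (5.204.128.0 - 5.204.143.255)
Most specific is 5.204.128.0/20.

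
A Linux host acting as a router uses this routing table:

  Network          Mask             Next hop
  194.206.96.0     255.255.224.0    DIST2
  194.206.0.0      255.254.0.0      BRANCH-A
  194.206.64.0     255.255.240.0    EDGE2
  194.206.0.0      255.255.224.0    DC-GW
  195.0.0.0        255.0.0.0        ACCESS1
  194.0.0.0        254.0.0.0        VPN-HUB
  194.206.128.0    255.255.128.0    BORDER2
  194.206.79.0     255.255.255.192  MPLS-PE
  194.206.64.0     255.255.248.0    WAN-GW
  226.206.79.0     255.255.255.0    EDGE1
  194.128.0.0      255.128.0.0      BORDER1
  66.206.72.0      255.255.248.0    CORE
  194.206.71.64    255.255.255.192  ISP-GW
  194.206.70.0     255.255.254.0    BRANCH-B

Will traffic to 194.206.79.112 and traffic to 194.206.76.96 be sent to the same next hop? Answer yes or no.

194.206.79.112: longest match 194.206.64.0/20 -> EDGE2
194.206.76.96: longest match 194.206.64.0/20 -> EDGE2

yes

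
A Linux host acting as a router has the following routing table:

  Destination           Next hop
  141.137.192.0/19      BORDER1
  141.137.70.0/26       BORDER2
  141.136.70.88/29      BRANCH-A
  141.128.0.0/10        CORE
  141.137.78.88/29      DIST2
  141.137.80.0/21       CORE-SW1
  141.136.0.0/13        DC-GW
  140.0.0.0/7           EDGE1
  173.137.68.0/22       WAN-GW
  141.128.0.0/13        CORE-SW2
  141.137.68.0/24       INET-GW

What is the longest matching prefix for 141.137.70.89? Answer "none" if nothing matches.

141.136.0.0/13

Entries matching 141.137.70.89:
  140.0.0.0/7 (140.0.0.0 - 141.255.255.255)
  141.128.0.0/10 (141.128.0.0 - 141.191.255.255)
  141.136.0.0/13 (141.136.0.0 - 141.143.255.255)
Most specific is 141.136.0.0/13.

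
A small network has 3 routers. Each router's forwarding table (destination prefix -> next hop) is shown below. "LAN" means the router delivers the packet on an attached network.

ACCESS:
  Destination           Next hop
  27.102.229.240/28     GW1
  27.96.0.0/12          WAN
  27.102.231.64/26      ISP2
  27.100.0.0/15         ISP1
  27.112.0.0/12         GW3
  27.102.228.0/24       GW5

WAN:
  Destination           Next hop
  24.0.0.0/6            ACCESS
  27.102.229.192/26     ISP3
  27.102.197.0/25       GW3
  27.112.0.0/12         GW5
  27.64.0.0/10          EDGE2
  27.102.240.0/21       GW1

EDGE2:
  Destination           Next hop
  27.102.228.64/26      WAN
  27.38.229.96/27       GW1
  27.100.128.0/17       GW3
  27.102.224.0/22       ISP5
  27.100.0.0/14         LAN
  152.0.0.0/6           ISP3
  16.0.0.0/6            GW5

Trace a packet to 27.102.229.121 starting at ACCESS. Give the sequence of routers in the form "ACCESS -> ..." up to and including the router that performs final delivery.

ACCESS -> WAN -> EDGE2

At ACCESS: longest match for 27.102.229.121 is 27.96.0.0/12 -> WAN
At WAN: longest match for 27.102.229.121 is 27.64.0.0/10 -> EDGE2
At EDGE2: longest match for 27.102.229.121 is 27.100.0.0/14 -> LAN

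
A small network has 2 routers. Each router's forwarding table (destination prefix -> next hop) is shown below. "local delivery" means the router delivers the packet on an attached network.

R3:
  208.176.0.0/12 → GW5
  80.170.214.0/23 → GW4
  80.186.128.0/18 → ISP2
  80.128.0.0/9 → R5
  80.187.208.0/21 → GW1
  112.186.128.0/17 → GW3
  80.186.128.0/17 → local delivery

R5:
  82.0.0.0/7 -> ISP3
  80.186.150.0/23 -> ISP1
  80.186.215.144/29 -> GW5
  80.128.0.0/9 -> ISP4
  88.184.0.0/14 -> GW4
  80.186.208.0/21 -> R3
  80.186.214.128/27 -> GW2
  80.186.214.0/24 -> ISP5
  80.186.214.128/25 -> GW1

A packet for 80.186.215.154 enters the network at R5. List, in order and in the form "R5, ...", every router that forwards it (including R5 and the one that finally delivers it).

At R5: longest match for 80.186.215.154 is 80.186.208.0/21 -> R3
At R3: longest match for 80.186.215.154 is 80.186.128.0/17 -> local delivery

R5, R3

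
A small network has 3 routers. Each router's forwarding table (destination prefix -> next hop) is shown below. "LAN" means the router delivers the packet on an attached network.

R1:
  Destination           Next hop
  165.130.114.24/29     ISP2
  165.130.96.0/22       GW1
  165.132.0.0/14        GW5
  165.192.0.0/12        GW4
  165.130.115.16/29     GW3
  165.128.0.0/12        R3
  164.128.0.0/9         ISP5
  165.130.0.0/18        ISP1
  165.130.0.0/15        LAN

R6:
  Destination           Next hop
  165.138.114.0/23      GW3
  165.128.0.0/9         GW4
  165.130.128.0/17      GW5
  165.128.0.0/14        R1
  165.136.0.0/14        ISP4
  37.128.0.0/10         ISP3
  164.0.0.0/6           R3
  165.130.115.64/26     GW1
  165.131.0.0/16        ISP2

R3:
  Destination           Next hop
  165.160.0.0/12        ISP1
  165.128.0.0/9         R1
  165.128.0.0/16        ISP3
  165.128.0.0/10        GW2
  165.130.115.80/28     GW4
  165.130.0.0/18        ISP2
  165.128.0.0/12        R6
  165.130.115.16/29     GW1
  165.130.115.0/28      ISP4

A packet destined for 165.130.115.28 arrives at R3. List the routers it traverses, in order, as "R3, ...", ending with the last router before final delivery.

At R3: longest match for 165.130.115.28 is 165.128.0.0/12 -> R6
At R6: longest match for 165.130.115.28 is 165.128.0.0/14 -> R1
At R1: longest match for 165.130.115.28 is 165.130.0.0/15 -> LAN

R3, R6, R1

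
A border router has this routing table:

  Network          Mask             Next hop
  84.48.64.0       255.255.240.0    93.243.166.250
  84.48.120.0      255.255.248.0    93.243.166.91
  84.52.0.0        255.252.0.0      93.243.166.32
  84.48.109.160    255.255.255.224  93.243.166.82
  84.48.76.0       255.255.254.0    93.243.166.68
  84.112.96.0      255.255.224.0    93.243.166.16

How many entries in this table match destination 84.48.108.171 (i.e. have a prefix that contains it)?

No listed prefix contains 84.48.108.171.
Total matching entries: 0.

0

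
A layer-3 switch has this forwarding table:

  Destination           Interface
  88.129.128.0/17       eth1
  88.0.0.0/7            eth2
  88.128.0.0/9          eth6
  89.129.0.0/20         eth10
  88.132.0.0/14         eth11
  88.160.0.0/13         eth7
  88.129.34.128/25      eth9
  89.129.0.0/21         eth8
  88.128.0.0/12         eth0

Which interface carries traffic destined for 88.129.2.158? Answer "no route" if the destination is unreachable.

eth0

Routes whose prefix contains 88.129.2.158:
  88.0.0.0/7 (88.0.0.0 - 89.255.255.255) -> eth2
  88.128.0.0/9 (88.128.0.0 - 88.255.255.255) -> eth6
  88.128.0.0/12 (88.128.0.0 - 88.143.255.255) -> eth0
More-specific entries that do NOT match:
  88.129.34.128/25 (88.129.34.128 - 88.129.34.255) does not contain 88.129.2.158
  89.129.0.0/21 (89.129.0.0 - 89.129.7.255) does not contain 88.129.2.158
  89.129.0.0/20 (89.129.0.0 - 89.129.15.255) does not contain 88.129.2.158
  88.129.128.0/17 (88.129.128.0 - 88.129.255.255) does not contain 88.129.2.158
  88.132.0.0/14 (88.132.0.0 - 88.135.255.255) does not contain 88.129.2.158
  88.160.0.0/13 (88.160.0.0 - 88.167.255.255) does not contain 88.129.2.158
Longest matching prefix is /12 -> interface eth0.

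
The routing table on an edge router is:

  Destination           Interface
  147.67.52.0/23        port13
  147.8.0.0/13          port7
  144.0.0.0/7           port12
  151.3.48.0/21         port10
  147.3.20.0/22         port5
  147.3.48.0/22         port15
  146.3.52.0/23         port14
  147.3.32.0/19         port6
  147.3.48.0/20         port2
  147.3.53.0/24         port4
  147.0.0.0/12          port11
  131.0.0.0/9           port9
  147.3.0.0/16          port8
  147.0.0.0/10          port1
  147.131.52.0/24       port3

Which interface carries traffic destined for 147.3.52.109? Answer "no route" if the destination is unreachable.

Routes whose prefix contains 147.3.52.109:
  147.0.0.0/10 (147.0.0.0 - 147.63.255.255) -> port1
  147.0.0.0/12 (147.0.0.0 - 147.15.255.255) -> port11
  147.3.0.0/16 (147.3.0.0 - 147.3.255.255) -> port8
  147.3.32.0/19 (147.3.32.0 - 147.3.63.255) -> port6
  147.3.48.0/20 (147.3.48.0 - 147.3.63.255) -> port2
More-specific entries that do NOT match:
  147.3.53.0/24 (147.3.53.0 - 147.3.53.255) does not contain 147.3.52.109
  147.131.52.0/24 (147.131.52.0 - 147.131.52.255) does not contain 147.3.52.109
  147.67.52.0/23 (147.67.52.0 - 147.67.53.255) does not contain 147.3.52.109
  146.3.52.0/23 (146.3.52.0 - 146.3.53.255) does not contain 147.3.52.109
  147.3.20.0/22 (147.3.20.0 - 147.3.23.255) does not contain 147.3.52.109
  147.3.48.0/22 (147.3.48.0 - 147.3.51.255) does not contain 147.3.52.109
  151.3.48.0/21 (151.3.48.0 - 151.3.55.255) does not contain 147.3.52.109
Longest matching prefix is /20 -> interface port2.

port2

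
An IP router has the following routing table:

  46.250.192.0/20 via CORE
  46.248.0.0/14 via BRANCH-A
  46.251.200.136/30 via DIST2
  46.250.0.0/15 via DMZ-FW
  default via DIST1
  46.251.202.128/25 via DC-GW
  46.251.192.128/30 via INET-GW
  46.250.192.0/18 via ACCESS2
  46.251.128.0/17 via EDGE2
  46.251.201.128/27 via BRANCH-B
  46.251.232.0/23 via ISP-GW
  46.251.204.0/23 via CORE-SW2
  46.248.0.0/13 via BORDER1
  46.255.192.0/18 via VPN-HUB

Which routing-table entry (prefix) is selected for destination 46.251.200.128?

Entries matching 46.251.200.128:
  0.0.0.0/0 (default, matches everything)
  46.248.0.0/13 (46.248.0.0 - 46.255.255.255)
  46.248.0.0/14 (46.248.0.0 - 46.251.255.255)
  46.250.0.0/15 (46.250.0.0 - 46.251.255.255)
  46.251.128.0/17 (46.251.128.0 - 46.251.255.255)
Most specific is 46.251.128.0/17.

46.251.128.0/17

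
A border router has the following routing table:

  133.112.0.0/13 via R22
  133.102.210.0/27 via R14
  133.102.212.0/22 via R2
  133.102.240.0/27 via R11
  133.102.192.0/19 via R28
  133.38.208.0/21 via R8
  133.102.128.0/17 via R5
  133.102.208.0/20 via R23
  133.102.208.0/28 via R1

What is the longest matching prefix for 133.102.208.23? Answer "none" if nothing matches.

Entries matching 133.102.208.23:
  133.102.128.0/17 (133.102.128.0 - 133.102.255.255)
  133.102.192.0/19 (133.102.192.0 - 133.102.223.255)
  133.102.208.0/20 (133.102.208.0 - 133.102.223.255)
Most specific is 133.102.208.0/20.

133.102.208.0/20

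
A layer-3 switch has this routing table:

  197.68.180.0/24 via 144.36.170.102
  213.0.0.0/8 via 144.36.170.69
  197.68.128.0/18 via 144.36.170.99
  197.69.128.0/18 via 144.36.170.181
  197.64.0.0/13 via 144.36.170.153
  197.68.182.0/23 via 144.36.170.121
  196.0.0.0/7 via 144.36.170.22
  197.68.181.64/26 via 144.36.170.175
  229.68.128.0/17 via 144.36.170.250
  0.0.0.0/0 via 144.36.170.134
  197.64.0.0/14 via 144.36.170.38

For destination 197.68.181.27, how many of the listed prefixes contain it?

Prefixes containing 197.68.181.27:
  0.0.0.0/0 (default, matches everything)
  196.0.0.0/7 (196.0.0.0 - 197.255.255.255)
  197.64.0.0/13 (197.64.0.0 - 197.71.255.255)
  197.68.128.0/18 (197.68.128.0 - 197.68.191.255)
Total matching entries: 4.

4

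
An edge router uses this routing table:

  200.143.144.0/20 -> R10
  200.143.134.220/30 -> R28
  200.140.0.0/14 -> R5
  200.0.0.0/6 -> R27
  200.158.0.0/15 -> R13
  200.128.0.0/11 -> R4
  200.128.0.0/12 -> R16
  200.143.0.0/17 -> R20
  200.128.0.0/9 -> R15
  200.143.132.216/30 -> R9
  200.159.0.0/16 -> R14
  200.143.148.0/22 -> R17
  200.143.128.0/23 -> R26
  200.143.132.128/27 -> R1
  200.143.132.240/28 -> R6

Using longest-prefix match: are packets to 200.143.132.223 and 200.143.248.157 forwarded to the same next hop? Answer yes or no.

200.143.132.223: longest match 200.140.0.0/14 -> R5
200.143.248.157: longest match 200.140.0.0/14 -> R5

yes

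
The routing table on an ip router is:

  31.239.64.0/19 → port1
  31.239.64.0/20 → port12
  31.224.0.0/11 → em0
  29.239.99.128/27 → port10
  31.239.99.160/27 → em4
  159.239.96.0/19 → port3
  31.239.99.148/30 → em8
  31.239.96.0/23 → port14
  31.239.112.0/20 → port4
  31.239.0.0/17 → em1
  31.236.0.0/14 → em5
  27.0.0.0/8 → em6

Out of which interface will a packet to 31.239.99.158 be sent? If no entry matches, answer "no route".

Routes whose prefix contains 31.239.99.158:
  31.224.0.0/11 (31.224.0.0 - 31.255.255.255) -> em0
  31.236.0.0/14 (31.236.0.0 - 31.239.255.255) -> em5
  31.239.0.0/17 (31.239.0.0 - 31.239.127.255) -> em1
More-specific entries that do NOT match:
  31.239.99.148/30 (31.239.99.148 - 31.239.99.151) does not contain 31.239.99.158
  29.239.99.128/27 (29.239.99.128 - 29.239.99.159) does not contain 31.239.99.158
  31.239.99.160/27 (31.239.99.160 - 31.239.99.191) does not contain 31.239.99.158
  31.239.96.0/23 (31.239.96.0 - 31.239.97.255) does not contain 31.239.99.158
  31.239.64.0/20 (31.239.64.0 - 31.239.79.255) does not contain 31.239.99.158
  31.239.112.0/20 (31.239.112.0 - 31.239.127.255) does not contain 31.239.99.158
  31.239.64.0/19 (31.239.64.0 - 31.239.95.255) does not contain 31.239.99.158
  159.239.96.0/19 (159.239.96.0 - 159.239.127.255) does not contain 31.239.99.158
Longest matching prefix is /17 -> interface em1.

em1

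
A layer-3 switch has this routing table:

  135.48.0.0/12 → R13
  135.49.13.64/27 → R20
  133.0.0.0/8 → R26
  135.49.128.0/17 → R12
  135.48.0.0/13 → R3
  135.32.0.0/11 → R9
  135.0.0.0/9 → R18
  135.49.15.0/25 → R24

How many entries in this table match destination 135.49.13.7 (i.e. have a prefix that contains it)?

4

Prefixes containing 135.49.13.7:
  135.0.0.0/9 (135.0.0.0 - 135.127.255.255)
  135.32.0.0/11 (135.32.0.0 - 135.63.255.255)
  135.48.0.0/12 (135.48.0.0 - 135.63.255.255)
  135.48.0.0/13 (135.48.0.0 - 135.55.255.255)
Total matching entries: 4.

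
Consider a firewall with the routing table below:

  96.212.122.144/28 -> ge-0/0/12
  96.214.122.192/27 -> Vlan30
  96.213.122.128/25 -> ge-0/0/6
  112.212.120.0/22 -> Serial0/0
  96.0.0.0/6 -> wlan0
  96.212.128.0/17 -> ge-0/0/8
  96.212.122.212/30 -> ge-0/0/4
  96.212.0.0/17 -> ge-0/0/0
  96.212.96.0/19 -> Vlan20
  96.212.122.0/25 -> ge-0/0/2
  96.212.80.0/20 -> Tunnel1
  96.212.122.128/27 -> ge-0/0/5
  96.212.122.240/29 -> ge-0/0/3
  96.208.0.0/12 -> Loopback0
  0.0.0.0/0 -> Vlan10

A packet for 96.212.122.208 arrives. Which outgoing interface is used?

Vlan20

Routes whose prefix contains 96.212.122.208:
  0.0.0.0/0 (default, matches everything) -> Vlan10
  96.0.0.0/6 (96.0.0.0 - 99.255.255.255) -> wlan0
  96.208.0.0/12 (96.208.0.0 - 96.223.255.255) -> Loopback0
  96.212.0.0/17 (96.212.0.0 - 96.212.127.255) -> ge-0/0/0
  96.212.96.0/19 (96.212.96.0 - 96.212.127.255) -> Vlan20
More-specific entries that do NOT match:
  96.212.122.212/30 (96.212.122.212 - 96.212.122.215) does not contain 96.212.122.208
  96.212.122.240/29 (96.212.122.240 - 96.212.122.247) does not contain 96.212.122.208
  96.212.122.144/28 (96.212.122.144 - 96.212.122.159) does not contain 96.212.122.208
  96.214.122.192/27 (96.214.122.192 - 96.214.122.223) does not contain 96.212.122.208
  96.212.122.128/27 (96.212.122.128 - 96.212.122.159) does not contain 96.212.122.208
  96.213.122.128/25 (96.213.122.128 - 96.213.122.255) does not contain 96.212.122.208
  96.212.122.0/25 (96.212.122.0 - 96.212.122.127) does not contain 96.212.122.208
  112.212.120.0/22 (112.212.120.0 - 112.212.123.255) does not contain 96.212.122.208
  96.212.80.0/20 (96.212.80.0 - 96.212.95.255) does not contain 96.212.122.208
Longest matching prefix is /19 -> interface Vlan20.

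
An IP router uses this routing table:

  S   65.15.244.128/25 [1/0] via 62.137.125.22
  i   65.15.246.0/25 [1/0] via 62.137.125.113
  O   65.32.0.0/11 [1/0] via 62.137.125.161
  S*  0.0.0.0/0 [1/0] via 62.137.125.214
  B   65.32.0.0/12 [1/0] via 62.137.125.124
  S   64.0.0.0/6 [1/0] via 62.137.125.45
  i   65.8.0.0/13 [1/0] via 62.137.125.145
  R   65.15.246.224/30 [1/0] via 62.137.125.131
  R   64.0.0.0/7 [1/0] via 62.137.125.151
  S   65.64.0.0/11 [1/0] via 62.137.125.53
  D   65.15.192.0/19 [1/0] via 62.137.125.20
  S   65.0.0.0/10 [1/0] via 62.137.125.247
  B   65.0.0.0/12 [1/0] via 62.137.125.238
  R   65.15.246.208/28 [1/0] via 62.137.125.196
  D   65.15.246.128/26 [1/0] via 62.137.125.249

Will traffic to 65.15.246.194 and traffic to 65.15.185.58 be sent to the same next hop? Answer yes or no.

65.15.246.194: longest match 65.8.0.0/13 -> 62.137.125.145
65.15.185.58: longest match 65.8.0.0/13 -> 62.137.125.145

yes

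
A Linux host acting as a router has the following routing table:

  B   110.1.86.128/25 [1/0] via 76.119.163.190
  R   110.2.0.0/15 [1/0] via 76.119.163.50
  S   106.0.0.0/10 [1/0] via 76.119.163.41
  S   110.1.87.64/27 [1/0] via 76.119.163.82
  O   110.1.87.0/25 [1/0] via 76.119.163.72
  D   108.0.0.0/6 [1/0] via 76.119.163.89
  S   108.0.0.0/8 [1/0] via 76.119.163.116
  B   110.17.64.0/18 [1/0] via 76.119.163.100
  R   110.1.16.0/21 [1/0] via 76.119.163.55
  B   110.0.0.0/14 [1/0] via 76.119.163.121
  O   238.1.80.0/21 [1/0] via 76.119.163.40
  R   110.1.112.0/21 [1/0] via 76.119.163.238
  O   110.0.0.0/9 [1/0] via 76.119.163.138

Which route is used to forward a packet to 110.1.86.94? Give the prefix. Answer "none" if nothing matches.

Entries matching 110.1.86.94:
  108.0.0.0/6 (108.0.0.0 - 111.255.255.255)
  110.0.0.0/9 (110.0.0.0 - 110.127.255.255)
  110.0.0.0/14 (110.0.0.0 - 110.3.255.255)
Most specific is 110.0.0.0/14.

110.0.0.0/14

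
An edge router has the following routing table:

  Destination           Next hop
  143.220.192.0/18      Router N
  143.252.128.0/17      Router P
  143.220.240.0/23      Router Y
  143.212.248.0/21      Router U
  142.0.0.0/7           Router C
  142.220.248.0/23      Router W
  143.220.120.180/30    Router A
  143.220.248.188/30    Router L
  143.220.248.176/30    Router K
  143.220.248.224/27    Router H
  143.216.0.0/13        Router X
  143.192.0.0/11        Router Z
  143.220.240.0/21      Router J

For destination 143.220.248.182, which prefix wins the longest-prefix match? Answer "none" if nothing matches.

143.220.192.0/18

Entries matching 143.220.248.182:
  142.0.0.0/7 (142.0.0.0 - 143.255.255.255)
  143.192.0.0/11 (143.192.0.0 - 143.223.255.255)
  143.216.0.0/13 (143.216.0.0 - 143.223.255.255)
  143.220.192.0/18 (143.220.192.0 - 143.220.255.255)
Most specific is 143.220.192.0/18.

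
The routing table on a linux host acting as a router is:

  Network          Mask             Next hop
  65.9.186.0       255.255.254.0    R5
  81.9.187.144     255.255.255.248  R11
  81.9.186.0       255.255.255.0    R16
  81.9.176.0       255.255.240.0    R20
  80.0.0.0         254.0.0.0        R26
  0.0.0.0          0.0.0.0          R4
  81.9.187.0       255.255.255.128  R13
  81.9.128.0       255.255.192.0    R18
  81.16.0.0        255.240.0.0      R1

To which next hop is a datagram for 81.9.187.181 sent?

R20

Routes whose prefix contains 81.9.187.181:
  0.0.0.0/0 (default, matches everything) -> R4
  80.0.0.0/7 (80.0.0.0 - 81.255.255.255) -> R26
  81.9.128.0/18 (81.9.128.0 - 81.9.191.255) -> R18
  81.9.176.0/20 (81.9.176.0 - 81.9.191.255) -> R20
More-specific entries that do NOT match:
  81.9.187.144/29 (81.9.187.144 - 81.9.187.151) does not contain 81.9.187.181
  81.9.187.0/25 (81.9.187.0 - 81.9.187.127) does not contain 81.9.187.181
  81.9.186.0/24 (81.9.186.0 - 81.9.186.255) does not contain 81.9.187.181
  65.9.186.0/23 (65.9.186.0 - 65.9.187.255) does not contain 81.9.187.181
Longest matching prefix is /20 -> next hop R20.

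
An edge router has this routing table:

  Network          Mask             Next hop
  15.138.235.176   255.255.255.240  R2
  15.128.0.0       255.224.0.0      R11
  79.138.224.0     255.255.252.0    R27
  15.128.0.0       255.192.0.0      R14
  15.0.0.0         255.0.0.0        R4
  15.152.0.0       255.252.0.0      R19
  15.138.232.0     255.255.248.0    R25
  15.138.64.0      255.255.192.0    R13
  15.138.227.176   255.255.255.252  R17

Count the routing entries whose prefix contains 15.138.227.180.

Prefixes containing 15.138.227.180:
  15.0.0.0/8 (15.0.0.0 - 15.255.255.255)
  15.128.0.0/10 (15.128.0.0 - 15.191.255.255)
  15.128.0.0/11 (15.128.0.0 - 15.159.255.255)
Total matching entries: 3.

3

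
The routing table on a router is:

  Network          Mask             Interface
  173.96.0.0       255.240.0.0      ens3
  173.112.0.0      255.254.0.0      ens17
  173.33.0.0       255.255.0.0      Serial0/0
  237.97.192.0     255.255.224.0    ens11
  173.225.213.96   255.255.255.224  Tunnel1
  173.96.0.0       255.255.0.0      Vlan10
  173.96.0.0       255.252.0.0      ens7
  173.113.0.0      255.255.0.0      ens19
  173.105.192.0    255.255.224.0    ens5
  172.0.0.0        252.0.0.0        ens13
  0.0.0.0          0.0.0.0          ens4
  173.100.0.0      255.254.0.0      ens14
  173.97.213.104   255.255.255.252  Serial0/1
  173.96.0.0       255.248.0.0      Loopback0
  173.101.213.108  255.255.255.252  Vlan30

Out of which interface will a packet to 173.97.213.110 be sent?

ens7

Routes whose prefix contains 173.97.213.110:
  0.0.0.0/0 (default, matches everything) -> ens4
  172.0.0.0/6 (172.0.0.0 - 175.255.255.255) -> ens13
  173.96.0.0/12 (173.96.0.0 - 173.111.255.255) -> ens3
  173.96.0.0/13 (173.96.0.0 - 173.103.255.255) -> Loopback0
  173.96.0.0/14 (173.96.0.0 - 173.99.255.255) -> ens7
More-specific entries that do NOT match:
  173.97.213.104/30 (173.97.213.104 - 173.97.213.107) does not contain 173.97.213.110
  173.101.213.108/30 (173.101.213.108 - 173.101.213.111) does not contain 173.97.213.110
  173.225.213.96/27 (173.225.213.96 - 173.225.213.127) does not contain 173.97.213.110
  237.97.192.0/19 (237.97.192.0 - 237.97.223.255) does not contain 173.97.213.110
  173.105.192.0/19 (173.105.192.0 - 173.105.223.255) does not contain 173.97.213.110
  173.33.0.0/16 (173.33.0.0 - 173.33.255.255) does not contain 173.97.213.110
  173.96.0.0/16 (173.96.0.0 - 173.96.255.255) does not contain 173.97.213.110
  173.113.0.0/16 (173.113.0.0 - 173.113.255.255) does not contain 173.97.213.110
  173.112.0.0/15 (173.112.0.0 - 173.113.255.255) does not contain 173.97.213.110
  173.100.0.0/15 (173.100.0.0 - 173.101.255.255) does not contain 173.97.213.110
Longest matching prefix is /14 -> interface ens7.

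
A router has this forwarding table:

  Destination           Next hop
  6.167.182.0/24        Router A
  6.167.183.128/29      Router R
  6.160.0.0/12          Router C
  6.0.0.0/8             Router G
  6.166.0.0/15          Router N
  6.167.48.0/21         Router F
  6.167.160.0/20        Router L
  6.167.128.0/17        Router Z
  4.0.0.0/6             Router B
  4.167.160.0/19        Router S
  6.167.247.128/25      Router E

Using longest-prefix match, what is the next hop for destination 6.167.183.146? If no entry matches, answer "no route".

Router Z

Routes whose prefix contains 6.167.183.146:
  4.0.0.0/6 (4.0.0.0 - 7.255.255.255) -> Router B
  6.0.0.0/8 (6.0.0.0 - 6.255.255.255) -> Router G
  6.160.0.0/12 (6.160.0.0 - 6.175.255.255) -> Router C
  6.166.0.0/15 (6.166.0.0 - 6.167.255.255) -> Router N
  6.167.128.0/17 (6.167.128.0 - 6.167.255.255) -> Router Z
More-specific entries that do NOT match:
  6.167.183.128/29 (6.167.183.128 - 6.167.183.135) does not contain 6.167.183.146
  6.167.247.128/25 (6.167.247.128 - 6.167.247.255) does not contain 6.167.183.146
  6.167.182.0/24 (6.167.182.0 - 6.167.182.255) does not contain 6.167.183.146
  6.167.48.0/21 (6.167.48.0 - 6.167.55.255) does not contain 6.167.183.146
  6.167.160.0/20 (6.167.160.0 - 6.167.175.255) does not contain 6.167.183.146
  4.167.160.0/19 (4.167.160.0 - 4.167.191.255) does not contain 6.167.183.146
Longest matching prefix is /17 -> next hop Router Z.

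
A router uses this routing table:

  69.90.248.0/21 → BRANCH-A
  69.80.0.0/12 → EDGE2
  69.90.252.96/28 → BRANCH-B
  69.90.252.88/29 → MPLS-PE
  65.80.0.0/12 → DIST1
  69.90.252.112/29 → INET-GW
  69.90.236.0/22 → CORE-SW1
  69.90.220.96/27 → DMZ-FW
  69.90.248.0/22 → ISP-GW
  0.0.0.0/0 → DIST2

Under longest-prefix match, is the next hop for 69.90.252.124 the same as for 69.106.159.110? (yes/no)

no

69.90.252.124: longest match 69.90.248.0/21 -> BRANCH-A
69.106.159.110: longest match 0.0.0.0/0 -> DIST2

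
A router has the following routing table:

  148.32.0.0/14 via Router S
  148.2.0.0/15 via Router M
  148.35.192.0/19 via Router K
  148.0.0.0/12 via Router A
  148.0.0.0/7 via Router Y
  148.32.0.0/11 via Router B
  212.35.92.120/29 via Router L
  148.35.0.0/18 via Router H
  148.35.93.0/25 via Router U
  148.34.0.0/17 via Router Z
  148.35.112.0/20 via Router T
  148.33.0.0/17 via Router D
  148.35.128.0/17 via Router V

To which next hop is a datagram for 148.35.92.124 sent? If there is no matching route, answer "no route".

Routes whose prefix contains 148.35.92.124:
  148.0.0.0/7 (148.0.0.0 - 149.255.255.255) -> Router Y
  148.32.0.0/11 (148.32.0.0 - 148.63.255.255) -> Router B
  148.32.0.0/14 (148.32.0.0 - 148.35.255.255) -> Router S
More-specific entries that do NOT match:
  212.35.92.120/29 (212.35.92.120 - 212.35.92.127) does not contain 148.35.92.124
  148.35.93.0/25 (148.35.93.0 - 148.35.93.127) does not contain 148.35.92.124
  148.35.112.0/20 (148.35.112.0 - 148.35.127.255) does not contain 148.35.92.124
  148.35.192.0/19 (148.35.192.0 - 148.35.223.255) does not contain 148.35.92.124
  148.35.0.0/18 (148.35.0.0 - 148.35.63.255) does not contain 148.35.92.124
  148.34.0.0/17 (148.34.0.0 - 148.34.127.255) does not contain 148.35.92.124
  148.33.0.0/17 (148.33.0.0 - 148.33.127.255) does not contain 148.35.92.124
  148.35.128.0/17 (148.35.128.0 - 148.35.255.255) does not contain 148.35.92.124
  148.2.0.0/15 (148.2.0.0 - 148.3.255.255) does not contain 148.35.92.124
Longest matching prefix is /14 -> next hop Router S.

Router S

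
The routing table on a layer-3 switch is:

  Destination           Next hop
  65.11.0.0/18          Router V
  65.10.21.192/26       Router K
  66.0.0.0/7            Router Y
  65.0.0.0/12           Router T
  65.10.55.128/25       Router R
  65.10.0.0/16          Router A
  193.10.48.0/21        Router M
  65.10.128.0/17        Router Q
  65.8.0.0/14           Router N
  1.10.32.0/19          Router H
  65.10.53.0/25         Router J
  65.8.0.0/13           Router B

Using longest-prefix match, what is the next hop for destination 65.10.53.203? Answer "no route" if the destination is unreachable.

Router A

Routes whose prefix contains 65.10.53.203:
  65.0.0.0/12 (65.0.0.0 - 65.15.255.255) -> Router T
  65.8.0.0/13 (65.8.0.0 - 65.15.255.255) -> Router B
  65.8.0.0/14 (65.8.0.0 - 65.11.255.255) -> Router N
  65.10.0.0/16 (65.10.0.0 - 65.10.255.255) -> Router A
More-specific entries that do NOT match:
  65.10.21.192/26 (65.10.21.192 - 65.10.21.255) does not contain 65.10.53.203
  65.10.55.128/25 (65.10.55.128 - 65.10.55.255) does not contain 65.10.53.203
  65.10.53.0/25 (65.10.53.0 - 65.10.53.127) does not contain 65.10.53.203
  193.10.48.0/21 (193.10.48.0 - 193.10.55.255) does not contain 65.10.53.203
  1.10.32.0/19 (1.10.32.0 - 1.10.63.255) does not contain 65.10.53.203
  65.11.0.0/18 (65.11.0.0 - 65.11.63.255) does not contain 65.10.53.203
  65.10.128.0/17 (65.10.128.0 - 65.10.255.255) does not contain 65.10.53.203
Longest matching prefix is /16 -> next hop Router A.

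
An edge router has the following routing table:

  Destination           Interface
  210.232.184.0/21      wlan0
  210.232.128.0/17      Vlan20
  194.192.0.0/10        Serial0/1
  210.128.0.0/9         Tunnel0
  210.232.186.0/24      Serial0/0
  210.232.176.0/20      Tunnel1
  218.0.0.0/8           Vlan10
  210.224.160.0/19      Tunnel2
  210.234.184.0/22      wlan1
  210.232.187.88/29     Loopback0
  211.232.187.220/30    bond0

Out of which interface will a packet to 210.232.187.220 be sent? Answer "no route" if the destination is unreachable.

wlan0

Routes whose prefix contains 210.232.187.220:
  210.128.0.0/9 (210.128.0.0 - 210.255.255.255) -> Tunnel0
  210.232.128.0/17 (210.232.128.0 - 210.232.255.255) -> Vlan20
  210.232.176.0/20 (210.232.176.0 - 210.232.191.255) -> Tunnel1
  210.232.184.0/21 (210.232.184.0 - 210.232.191.255) -> wlan0
More-specific entries that do NOT match:
  211.232.187.220/30 (211.232.187.220 - 211.232.187.223) does not contain 210.232.187.220
  210.232.187.88/29 (210.232.187.88 - 210.232.187.95) does not contain 210.232.187.220
  210.232.186.0/24 (210.232.186.0 - 210.232.186.255) does not contain 210.232.187.220
  210.234.184.0/22 (210.234.184.0 - 210.234.187.255) does not contain 210.232.187.220
Longest matching prefix is /21 -> interface wlan0.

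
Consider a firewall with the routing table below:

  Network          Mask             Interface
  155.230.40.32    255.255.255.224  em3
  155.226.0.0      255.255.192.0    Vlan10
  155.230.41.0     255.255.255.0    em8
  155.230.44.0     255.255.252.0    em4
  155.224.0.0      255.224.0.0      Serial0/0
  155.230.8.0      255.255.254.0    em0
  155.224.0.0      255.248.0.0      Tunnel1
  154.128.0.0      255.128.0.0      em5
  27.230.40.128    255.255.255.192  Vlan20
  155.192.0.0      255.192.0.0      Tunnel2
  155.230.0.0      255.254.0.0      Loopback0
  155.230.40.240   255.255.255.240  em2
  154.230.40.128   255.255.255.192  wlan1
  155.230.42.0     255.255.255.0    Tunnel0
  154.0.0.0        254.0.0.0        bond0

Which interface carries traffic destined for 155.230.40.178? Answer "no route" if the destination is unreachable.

Routes whose prefix contains 155.230.40.178:
  154.0.0.0/7 (154.0.0.0 - 155.255.255.255) -> bond0
  155.192.0.0/10 (155.192.0.0 - 155.255.255.255) -> Tunnel2
  155.224.0.0/11 (155.224.0.0 - 155.255.255.255) -> Serial0/0
  155.224.0.0/13 (155.224.0.0 - 155.231.255.255) -> Tunnel1
  155.230.0.0/15 (155.230.0.0 - 155.231.255.255) -> Loopback0
More-specific entries that do NOT match:
  155.230.40.240/28 (155.230.40.240 - 155.230.40.255) does not contain 155.230.40.178
  155.230.40.32/27 (155.230.40.32 - 155.230.40.63) does not contain 155.230.40.178
  27.230.40.128/26 (27.230.40.128 - 27.230.40.191) does not contain 155.230.40.178
  154.230.40.128/26 (154.230.40.128 - 154.230.40.191) does not contain 155.230.40.178
  155.230.41.0/24 (155.230.41.0 - 155.230.41.255) does not contain 155.230.40.178
  155.230.42.0/24 (155.230.42.0 - 155.230.42.255) does not contain 155.230.40.178
  155.230.8.0/23 (155.230.8.0 - 155.230.9.255) does not contain 155.230.40.178
  155.230.44.0/22 (155.230.44.0 - 155.230.47.255) does not contain 155.230.40.178
  155.226.0.0/18 (155.226.0.0 - 155.226.63.255) does not contain 155.230.40.178
Longest matching prefix is /15 -> interface Loopback0.

Loopback0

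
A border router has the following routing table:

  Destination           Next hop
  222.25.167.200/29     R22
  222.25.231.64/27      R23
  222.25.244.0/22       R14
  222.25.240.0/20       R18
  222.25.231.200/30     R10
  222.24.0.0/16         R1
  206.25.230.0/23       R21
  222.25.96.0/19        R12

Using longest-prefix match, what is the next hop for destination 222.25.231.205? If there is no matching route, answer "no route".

No entry's prefix contains 222.25.231.205; there is no default route.

no route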